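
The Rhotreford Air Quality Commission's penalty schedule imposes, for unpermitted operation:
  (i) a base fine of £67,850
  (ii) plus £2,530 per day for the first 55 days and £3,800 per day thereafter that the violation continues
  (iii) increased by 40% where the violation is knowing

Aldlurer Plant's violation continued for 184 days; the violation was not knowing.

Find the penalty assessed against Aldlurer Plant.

£697,200

First 55 days: 55 × £2,530 = £139,150
Remaining days: (184 − 55) × £3,800 = £490,200
Per-day component: £139,150 + £490,200 = £629,350
Base plus per-day: £67,850 + £629,350 = £697,200
The violation was not knowing: no 40% increase.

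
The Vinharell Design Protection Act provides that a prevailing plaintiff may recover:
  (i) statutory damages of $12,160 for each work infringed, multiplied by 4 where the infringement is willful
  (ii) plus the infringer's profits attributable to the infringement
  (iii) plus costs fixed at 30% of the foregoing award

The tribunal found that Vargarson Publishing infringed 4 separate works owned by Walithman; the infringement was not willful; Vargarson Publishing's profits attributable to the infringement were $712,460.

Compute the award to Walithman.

$989,430

Statutory damages: 4 × $12,160 = $48,640
Infringement not willful: no ×4 enhancement.
Combined award: $48,640 + $712,460 = $761,100
Costs: 30% of $761,100 = $228,330
Award plus costs: $761,100 + $228,330 = $989,430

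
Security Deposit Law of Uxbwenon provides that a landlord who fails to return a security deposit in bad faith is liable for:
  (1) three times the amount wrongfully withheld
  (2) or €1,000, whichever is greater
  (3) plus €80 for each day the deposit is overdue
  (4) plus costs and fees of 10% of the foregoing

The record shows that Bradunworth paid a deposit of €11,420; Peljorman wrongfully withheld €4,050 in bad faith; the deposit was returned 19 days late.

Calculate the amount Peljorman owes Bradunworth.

€15,037

Trebled: 3 × €4,050 = €12,150
Minimum €1,000: €12,150 meets the minimum, no increase.
Late-return penalty: 19 × €80 = €1,520
Damages plus late penalty: €12,150 + €1,520 = €13,670
Costs and fees: 10% of €13,670 = €1,367
Total recovery: €13,670 + €1,367 = €15,037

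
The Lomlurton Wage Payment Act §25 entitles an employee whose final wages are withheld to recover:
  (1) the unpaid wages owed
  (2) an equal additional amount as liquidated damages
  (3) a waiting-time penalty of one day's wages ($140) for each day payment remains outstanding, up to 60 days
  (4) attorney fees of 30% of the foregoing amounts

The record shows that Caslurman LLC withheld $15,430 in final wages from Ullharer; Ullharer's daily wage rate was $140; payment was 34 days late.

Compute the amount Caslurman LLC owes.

Liquidated damages (equal amount): $15,430
Penalty days: min(34, 60) = 34
Waiting-time penalty: 34 × $140 = $4,760
Subtotal: $15,430 + $15,430 + $4,760 = $35,620
Attorney fees: 30% of $35,620 = $10,686
Total award: $35,620 + $10,686 = $46,306

$46,306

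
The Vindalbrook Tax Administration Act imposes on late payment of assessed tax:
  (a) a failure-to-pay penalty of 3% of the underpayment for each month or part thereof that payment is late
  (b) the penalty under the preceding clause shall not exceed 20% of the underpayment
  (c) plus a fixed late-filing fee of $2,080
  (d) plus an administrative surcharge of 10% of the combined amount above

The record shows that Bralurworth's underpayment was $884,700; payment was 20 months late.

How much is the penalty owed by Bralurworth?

$196,922

Accrued rate: 3% × 20 = 60%, capped at 20% → 20%
Failure-to-pay penalty: 20% of $884,700 = $176,940
Penalty before surcharge: $176,940 + $2,080 = $179,020
Administrative surcharge: 10% of $179,020 = $17,902
Total penalty: $179,020 + $17,902 = $196,922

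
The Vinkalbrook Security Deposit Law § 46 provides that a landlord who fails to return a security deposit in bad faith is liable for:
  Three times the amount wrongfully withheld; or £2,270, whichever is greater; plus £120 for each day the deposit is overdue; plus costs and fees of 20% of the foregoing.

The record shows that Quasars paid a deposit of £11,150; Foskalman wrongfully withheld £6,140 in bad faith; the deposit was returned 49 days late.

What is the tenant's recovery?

Recovery: £29,160

Trebled: 3 × £6,140 = £18,420
Minimum £2,270: £18,420 meets the minimum, no increase.
Late-return penalty: 49 × £120 = £5,880
Damages plus late penalty: £18,420 + £5,880 = £24,300
Costs and fees: 20% of £24,300 = £4,860
Total recovery: £24,300 + £4,860 = £29,160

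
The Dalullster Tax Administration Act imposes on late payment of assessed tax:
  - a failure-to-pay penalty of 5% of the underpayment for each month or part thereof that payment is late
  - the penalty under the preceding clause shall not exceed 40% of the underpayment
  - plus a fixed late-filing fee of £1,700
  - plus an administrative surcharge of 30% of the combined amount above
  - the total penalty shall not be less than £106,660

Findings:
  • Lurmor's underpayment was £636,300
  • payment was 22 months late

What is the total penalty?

Accrued rate: 5% × 22 = 110%, capped at 40% → 40%
Failure-to-pay penalty: 40% of £636,300 = £254,520
Penalty before surcharge: £254,520 + £1,700 = £256,220
Administrative surcharge: 30% of £256,220 = £76,866
Total penalty: £256,220 + £76,866 = £333,086
Minimum £106,660: £333,086 meets the minimum, no increase.

£333,086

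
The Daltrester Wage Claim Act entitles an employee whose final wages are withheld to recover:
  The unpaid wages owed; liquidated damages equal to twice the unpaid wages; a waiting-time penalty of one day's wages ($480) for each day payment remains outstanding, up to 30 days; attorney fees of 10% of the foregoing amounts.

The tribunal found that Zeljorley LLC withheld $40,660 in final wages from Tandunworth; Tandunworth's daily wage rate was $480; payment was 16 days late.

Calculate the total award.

Doubled: 2 × $40,660 = $81,320
Penalty days: min(16, 30) = 16
Waiting-time penalty: 16 × $480 = $7,680
Subtotal: $40,660 + $81,320 + $7,680 = $129,660
Attorney fees: 10% of $129,660 = $12,966
Total award: $129,660 + $12,966 = $142,626

$142,626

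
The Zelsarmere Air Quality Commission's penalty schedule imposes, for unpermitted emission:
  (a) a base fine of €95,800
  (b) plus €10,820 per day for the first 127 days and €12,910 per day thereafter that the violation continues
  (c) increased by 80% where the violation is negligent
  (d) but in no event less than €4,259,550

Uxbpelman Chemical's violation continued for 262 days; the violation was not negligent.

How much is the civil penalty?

€4,259,550

First 127 days: 127 × €10,820 = €1,374,140
Remaining days: (262 − 127) × €12,910 = €1,742,850
Per-day component: €1,374,140 + €1,742,850 = €3,116,990
Base plus per-day: €95,800 + €3,116,990 = €3,212,790
The violation was not negligent: no 80% increase.
Minimum €4,259,550: €3,212,790 is below the minimum → €4,259,550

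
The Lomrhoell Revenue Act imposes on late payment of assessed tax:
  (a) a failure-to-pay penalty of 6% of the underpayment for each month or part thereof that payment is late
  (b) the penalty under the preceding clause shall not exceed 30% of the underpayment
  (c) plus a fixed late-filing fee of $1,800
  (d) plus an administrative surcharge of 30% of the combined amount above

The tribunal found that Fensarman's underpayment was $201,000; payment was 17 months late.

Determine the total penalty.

Accrued rate: 6% × 17 = 102%, capped at 30% → 30%
Failure-to-pay penalty: 30% of $201,000 = $60,300
Penalty before surcharge: $60,300 + $1,800 = $62,100
Administrative surcharge: 30% of $62,100 = $18,630
Total penalty: $62,100 + $18,630 = $80,730

$80,730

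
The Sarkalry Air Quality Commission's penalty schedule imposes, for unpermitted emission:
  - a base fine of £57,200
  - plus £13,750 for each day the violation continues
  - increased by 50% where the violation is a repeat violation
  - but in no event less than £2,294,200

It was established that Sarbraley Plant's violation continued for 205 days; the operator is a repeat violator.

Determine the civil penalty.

Per-day component: 205 × £13,750 = £2,818,750
Base plus per-day: £57,200 + £2,818,750 = £2,875,950
Enhancement: 50% of £2,875,950 = £1,437,975
Enhanced fine: £2,875,950 + £1,437,975 = £4,313,925
Minimum £2,294,200: £4,313,925 meets the minimum, no increase.

£4,313,925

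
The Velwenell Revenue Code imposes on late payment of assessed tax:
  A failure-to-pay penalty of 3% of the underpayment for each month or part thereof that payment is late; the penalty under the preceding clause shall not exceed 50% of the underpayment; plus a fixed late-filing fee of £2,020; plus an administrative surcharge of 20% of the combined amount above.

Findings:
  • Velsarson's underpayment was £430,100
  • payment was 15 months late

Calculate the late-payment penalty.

Accrued rate: 3% × 15 = 45%, capped at 50% → 45%
Failure-to-pay penalty: 45% of £430,100 = £193,545
Penalty before surcharge: £193,545 + £2,020 = £195,565
Administrative surcharge: 20% of £195,565 = £39,113
Total penalty: £195,565 + £39,113 = £234,678

£234,678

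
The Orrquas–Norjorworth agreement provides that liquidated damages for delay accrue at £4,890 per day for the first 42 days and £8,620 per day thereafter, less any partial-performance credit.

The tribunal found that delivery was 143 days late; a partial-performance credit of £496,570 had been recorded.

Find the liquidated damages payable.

First 42 days: 42 × £4,890 = £205,380
Remaining days: (143 − 42) × £8,620 = £870,620
Accrued per-day damages: £205,380 + £870,620 = £1,076,000
Less partial-performance credit: £1,076,000 − £496,570 = £579,430

£579,430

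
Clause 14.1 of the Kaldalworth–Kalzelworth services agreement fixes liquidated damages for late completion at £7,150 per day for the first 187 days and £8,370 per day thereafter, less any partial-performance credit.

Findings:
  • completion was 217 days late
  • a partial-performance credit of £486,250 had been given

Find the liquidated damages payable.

First 187 days: 187 × £7,150 = £1,337,050
Remaining days: (217 − 187) × £8,370 = £251,100
Accrued per-day damages: £1,337,050 + £251,100 = £1,588,150
Less partial-performance credit: £1,588,150 − £486,250 = £1,101,900

Liquidated damages: £1,101,900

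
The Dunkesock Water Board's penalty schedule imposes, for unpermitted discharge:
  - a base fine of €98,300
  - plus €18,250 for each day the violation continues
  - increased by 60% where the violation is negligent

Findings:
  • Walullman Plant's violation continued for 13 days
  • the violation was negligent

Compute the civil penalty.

Civil penalty: €536,880

Per-day component: 13 × €18,250 = €237,250
Base plus per-day: €98,300 + €237,250 = €335,550
Enhancement: 60% of €335,550 = €201,330
Enhanced fine: €335,550 + €201,330 = €536,880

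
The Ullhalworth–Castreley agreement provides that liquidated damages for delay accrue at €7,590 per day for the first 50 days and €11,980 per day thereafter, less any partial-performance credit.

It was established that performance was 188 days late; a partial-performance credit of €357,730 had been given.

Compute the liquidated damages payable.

First 50 days: 50 × €7,590 = €379,500
Remaining days: (188 − 50) × €11,980 = €1,653,240
Accrued per-day damages: €379,500 + €1,653,240 = €2,032,740
Less partial-performance credit: €2,032,740 − €357,730 = €1,675,010

€1,675,010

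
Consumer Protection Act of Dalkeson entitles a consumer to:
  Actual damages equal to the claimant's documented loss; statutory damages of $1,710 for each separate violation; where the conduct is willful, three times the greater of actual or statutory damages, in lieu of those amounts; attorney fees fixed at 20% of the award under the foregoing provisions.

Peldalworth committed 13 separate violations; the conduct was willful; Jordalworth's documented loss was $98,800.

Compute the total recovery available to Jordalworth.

Statutory damages: 13 × $1,710 = $22,230
Greater of actual damages ($98,800) or statutory damages ($22,230): $98,800
Trebled: 3 × $98,800 = $296,400
Attorney fees: 20% of $296,400 = $59,280
Total recovery: $296,400 + $59,280 = $355,680

$355,680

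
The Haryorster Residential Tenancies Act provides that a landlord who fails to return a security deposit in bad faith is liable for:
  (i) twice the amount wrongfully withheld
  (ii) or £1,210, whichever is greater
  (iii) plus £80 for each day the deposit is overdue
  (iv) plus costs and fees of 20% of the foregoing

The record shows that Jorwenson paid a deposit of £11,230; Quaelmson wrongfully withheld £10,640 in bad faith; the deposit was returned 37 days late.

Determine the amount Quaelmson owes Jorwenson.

Doubled: 2 × £10,640 = £21,280
Minimum £1,210: £21,280 meets the minimum, no increase.
Late-return penalty: 37 × £80 = £2,960
Damages plus late penalty: £21,280 + £2,960 = £24,240
Costs and fees: 20% of £24,240 = £4,848
Total recovery: £24,240 + £4,848 = £29,088

£29,088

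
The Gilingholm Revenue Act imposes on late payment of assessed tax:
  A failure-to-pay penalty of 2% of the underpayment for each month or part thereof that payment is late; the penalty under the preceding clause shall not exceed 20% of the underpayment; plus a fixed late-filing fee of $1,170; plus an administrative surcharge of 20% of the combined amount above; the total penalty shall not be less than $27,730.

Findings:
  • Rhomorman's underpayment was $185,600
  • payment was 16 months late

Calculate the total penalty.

Penalty: $45,948

Accrued rate: 2% × 16 = 32%, capped at 20% → 20%
Failure-to-pay penalty: 20% of $185,600 = $37,120
Penalty before surcharge: $37,120 + $1,170 = $38,290
Administrative surcharge: 20% of $38,290 = $7,658
Total penalty: $38,290 + $7,658 = $45,948
Minimum $27,730: $45,948 meets the minimum, no increase.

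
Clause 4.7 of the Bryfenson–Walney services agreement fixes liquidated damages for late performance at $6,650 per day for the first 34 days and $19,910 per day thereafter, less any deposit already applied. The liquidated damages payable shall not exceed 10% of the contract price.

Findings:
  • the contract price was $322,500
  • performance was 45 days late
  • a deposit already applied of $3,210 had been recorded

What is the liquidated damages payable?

$32,250

First 34 days: 34 × $6,650 = $226,100
Remaining days: (45 − 34) × $19,910 = $219,010
Accrued per-day damages: $226,100 + $219,010 = $445,110
Less deposit already applied: $445,110 − $3,210 = $441,900
Cap: 10% of $322,500 = $32,250
Cap at $32,250: $441,900 exceeds the cap → $32,250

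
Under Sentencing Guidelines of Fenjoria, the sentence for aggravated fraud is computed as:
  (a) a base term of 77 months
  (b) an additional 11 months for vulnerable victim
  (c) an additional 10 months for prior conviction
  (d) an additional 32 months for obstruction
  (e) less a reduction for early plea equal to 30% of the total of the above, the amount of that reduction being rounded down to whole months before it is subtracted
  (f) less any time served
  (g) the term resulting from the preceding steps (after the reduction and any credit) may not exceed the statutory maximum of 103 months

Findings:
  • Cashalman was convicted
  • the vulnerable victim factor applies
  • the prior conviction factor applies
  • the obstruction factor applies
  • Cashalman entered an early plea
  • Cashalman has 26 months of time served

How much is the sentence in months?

65 months

Vulnerable victim enhancement: +11 months
Prior conviction enhancement: +10 months
Obstruction enhancement: +32 months
Adjusted term: 77 months + 11 months + 10 months + 32 months = 130 months
Early plea reduction: 30% of 130 months = 39 months (rounded down)
After reduction: 130 − 39 = 91 months
Less time served: 91 months − 26 months = 65 months
Cap at 103 months: 65 months is within the cap, no reduction.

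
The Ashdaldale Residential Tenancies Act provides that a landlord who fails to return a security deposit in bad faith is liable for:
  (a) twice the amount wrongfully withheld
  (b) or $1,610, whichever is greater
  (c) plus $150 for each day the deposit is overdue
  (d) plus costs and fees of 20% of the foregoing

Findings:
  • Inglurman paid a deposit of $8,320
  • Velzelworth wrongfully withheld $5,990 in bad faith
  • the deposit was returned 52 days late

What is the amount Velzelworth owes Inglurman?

Doubled: 2 × $5,990 = $11,980
Minimum $1,610: $11,980 meets the minimum, no increase.
Late-return penalty: 52 × $150 = $7,800
Damages plus late penalty: $11,980 + $7,800 = $19,780
Costs and fees: 20% of $19,780 = $3,956
Total recovery: $19,780 + $3,956 = $23,736

Recovery: $23,736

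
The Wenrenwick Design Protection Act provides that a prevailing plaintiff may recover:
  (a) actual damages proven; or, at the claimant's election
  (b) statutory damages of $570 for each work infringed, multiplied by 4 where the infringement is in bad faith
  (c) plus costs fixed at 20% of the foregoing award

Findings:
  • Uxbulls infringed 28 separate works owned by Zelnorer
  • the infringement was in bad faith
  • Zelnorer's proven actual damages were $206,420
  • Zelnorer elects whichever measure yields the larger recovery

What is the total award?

Statutory damages: 28 × $570 = $15,960
Multiplied by 4: 4 × $15,960 = $63,840
Greater of actual damages ($206,420) or enhanced statutory damages ($63,840): $206,420
Costs: 20% of $206,420 = $41,284
Award plus costs: $206,420 + $41,284 = $247,704

Award: $247,704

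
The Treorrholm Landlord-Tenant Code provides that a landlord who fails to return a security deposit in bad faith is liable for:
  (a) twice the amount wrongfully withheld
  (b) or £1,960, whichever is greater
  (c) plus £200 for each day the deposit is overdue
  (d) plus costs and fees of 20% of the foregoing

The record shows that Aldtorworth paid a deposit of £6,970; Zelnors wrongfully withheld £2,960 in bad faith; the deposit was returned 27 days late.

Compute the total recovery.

Doubled: 2 × £2,960 = £5,920
Minimum £1,960: £5,920 meets the minimum, no increase.
Late-return penalty: 27 × £200 = £5,400
Damages plus late penalty: £5,920 + £5,400 = £11,320
Costs and fees: 20% of £11,320 = £2,264
Total recovery: £11,320 + £2,264 = £13,584

£13,584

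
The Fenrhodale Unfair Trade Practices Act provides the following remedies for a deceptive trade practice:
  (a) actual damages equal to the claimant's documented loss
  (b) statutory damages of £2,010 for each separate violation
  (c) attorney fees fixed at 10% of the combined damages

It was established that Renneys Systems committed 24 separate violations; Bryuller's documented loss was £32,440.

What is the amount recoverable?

£88,748

Statutory damages: 24 × £2,010 = £48,240
Combined damages: £32,440 + £48,240 = £80,680
Attorney fees: 10% of £80,680 = £8,068
Total recovery: £80,680 + £8,068 = £88,748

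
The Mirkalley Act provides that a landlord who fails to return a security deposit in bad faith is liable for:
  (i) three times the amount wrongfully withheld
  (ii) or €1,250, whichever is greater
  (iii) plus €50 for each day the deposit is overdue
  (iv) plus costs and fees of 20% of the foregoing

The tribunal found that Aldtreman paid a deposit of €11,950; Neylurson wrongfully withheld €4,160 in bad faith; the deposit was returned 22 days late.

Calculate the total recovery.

Recovery: €16,296

Trebled: 3 × €4,160 = €12,480
Minimum €1,250: €12,480 meets the minimum, no increase.
Late-return penalty: 22 × €50 = €1,100
Damages plus late penalty: €12,480 + €1,100 = €13,580
Costs and fees: 20% of €13,580 = €2,716
Total recovery: €13,580 + €2,716 = €16,296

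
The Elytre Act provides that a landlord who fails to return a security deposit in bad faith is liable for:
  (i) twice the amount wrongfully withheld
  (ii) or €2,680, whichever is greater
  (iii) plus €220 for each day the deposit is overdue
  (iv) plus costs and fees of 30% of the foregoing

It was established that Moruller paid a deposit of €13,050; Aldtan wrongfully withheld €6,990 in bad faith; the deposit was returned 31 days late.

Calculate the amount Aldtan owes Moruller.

Doubled: 2 × €6,990 = €13,980
Minimum €2,680: €13,980 meets the minimum, no increase.
Late-return penalty: 31 × €220 = €6,820
Damages plus late penalty: €13,980 + €6,820 = €20,800
Costs and fees: 30% of €20,800 = €6,240
Total recovery: €20,800 + €6,240 = €27,040

€27,040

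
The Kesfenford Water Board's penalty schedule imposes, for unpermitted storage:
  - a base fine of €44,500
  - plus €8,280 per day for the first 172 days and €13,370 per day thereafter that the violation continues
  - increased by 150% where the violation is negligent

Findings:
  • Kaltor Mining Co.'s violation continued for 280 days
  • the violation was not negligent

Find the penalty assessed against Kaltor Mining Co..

First 172 days: 172 × €8,280 = €1,424,160
Remaining days: (280 − 172) × €13,370 = €1,443,960
Per-day component: €1,424,160 + €1,443,960 = €2,868,120
Base plus per-day: €44,500 + €2,868,120 = €2,912,620
The violation was not negligent: no 150% increase.

Civil penalty: €2,912,620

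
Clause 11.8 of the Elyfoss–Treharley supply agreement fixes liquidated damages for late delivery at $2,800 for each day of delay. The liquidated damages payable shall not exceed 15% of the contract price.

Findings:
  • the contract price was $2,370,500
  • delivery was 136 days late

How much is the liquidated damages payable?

Per-day damages: 136 × $2,800 = $380,800
Cap: 15% of $2,370,500 = $355,575
Cap at $355,575: $380,800 exceeds the cap → $355,575

$355,575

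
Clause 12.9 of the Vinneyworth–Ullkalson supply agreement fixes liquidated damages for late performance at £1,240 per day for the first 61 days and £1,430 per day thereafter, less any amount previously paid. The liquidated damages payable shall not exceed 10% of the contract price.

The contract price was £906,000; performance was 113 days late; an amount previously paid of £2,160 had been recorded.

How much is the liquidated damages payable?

First 61 days: 61 × £1,240 = £75,640
Remaining days: (113 − 61) × £1,430 = £74,360
Accrued per-day damages: £75,640 + £74,360 = £150,000
Less amount previously paid: £150,000 − £2,160 = £147,840
Cap: 10% of £906,000 = £90,600
Cap at £90,600: £147,840 exceeds the cap → £90,600

£90,600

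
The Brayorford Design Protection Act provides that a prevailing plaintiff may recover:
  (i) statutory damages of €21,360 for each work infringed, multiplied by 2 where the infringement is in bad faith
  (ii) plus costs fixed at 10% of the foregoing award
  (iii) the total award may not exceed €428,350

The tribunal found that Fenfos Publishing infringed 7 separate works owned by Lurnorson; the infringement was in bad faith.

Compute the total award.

Statutory damages: 7 × €21,360 = €149,520
Doubled: 2 × €149,520 = €299,040
Costs: 10% of €299,040 = €29,904
Award plus costs: €299,040 + €29,904 = €328,944
Cap at €428,350: €328,944 is within the cap, no reduction.

€328,944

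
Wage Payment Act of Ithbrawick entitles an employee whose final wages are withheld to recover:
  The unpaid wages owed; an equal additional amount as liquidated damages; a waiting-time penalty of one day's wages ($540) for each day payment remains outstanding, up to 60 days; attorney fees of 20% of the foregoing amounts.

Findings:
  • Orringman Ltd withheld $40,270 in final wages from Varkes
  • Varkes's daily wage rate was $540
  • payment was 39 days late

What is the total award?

Liquidated damages (equal amount): $40,270
Penalty days: min(39, 60) = 39
Waiting-time penalty: 39 × $540 = $21,060
Subtotal: $40,270 + $40,270 + $21,060 = $101,600
Attorney fees: 20% of $101,600 = $20,320
Total award: $101,600 + $20,320 = $121,920

$121,920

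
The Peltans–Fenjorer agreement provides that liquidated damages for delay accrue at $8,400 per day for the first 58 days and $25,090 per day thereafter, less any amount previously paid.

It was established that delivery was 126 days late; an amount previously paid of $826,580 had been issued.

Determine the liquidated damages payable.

$1,366,740

First 58 days: 58 × $8,400 = $487,200
Remaining days: (126 − 58) × $25,090 = $1,706,120
Accrued per-day damages: $487,200 + $1,706,120 = $2,193,320
Less amount previously paid: $2,193,320 − $826,580 = $1,366,740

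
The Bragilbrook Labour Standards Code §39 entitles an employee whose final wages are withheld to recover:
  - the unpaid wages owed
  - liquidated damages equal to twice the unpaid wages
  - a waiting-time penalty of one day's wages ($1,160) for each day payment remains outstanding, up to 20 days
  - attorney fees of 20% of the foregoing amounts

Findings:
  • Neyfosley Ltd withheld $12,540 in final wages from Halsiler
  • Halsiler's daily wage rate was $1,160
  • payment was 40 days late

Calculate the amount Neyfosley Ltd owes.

Doubled: 2 × $12,540 = $25,080
Penalty days: min(40, 20) = 20
Waiting-time penalty: 20 × $1,160 = $23,200
Subtotal: $12,540 + $25,080 + $23,200 = $60,820
Attorney fees: 20% of $60,820 = $12,164
Total award: $60,820 + $12,164 = $72,984

Total award: $72,984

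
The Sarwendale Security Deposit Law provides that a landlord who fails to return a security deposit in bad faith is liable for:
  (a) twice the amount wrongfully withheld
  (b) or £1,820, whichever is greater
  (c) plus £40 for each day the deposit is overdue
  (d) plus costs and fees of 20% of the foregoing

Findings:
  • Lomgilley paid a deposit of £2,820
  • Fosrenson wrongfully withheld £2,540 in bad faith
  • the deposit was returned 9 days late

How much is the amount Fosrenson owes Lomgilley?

Doubled: 2 × £2,540 = £5,080
Minimum £1,820: £5,080 meets the minimum, no increase.
Late-return penalty: 9 × £40 = £360
Damages plus late penalty: £5,080 + £360 = £5,440
Costs and fees: 20% of £5,440 = £1,088
Total recovery: £5,440 + £1,088 = £6,528

£6,528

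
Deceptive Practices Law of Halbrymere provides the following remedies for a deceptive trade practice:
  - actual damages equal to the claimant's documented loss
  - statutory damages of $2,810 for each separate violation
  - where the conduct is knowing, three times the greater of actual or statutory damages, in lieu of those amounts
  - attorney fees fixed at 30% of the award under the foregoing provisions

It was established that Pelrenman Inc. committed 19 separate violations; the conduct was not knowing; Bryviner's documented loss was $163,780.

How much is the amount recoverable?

Statutory damages: 19 × $2,810 = $53,390
Conduct not knowing: the in-lieu enhancement does not apply.
Actual plus statutory damages: $163,780 + $53,390 = $217,170
Attorney fees: 30% of $217,170 = $65,151
Total recovery: $217,170 + $65,151 = $282,321

$282,321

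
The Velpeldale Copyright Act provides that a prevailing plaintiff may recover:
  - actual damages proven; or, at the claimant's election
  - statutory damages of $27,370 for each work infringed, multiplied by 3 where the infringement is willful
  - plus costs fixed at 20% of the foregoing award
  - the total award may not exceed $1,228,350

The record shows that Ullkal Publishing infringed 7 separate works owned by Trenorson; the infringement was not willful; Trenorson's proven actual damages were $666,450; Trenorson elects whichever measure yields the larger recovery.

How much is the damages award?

Award: $799,740

Statutory damages: 7 × $27,370 = $191,590
Infringement not willful: no ×3 enhancement.
Greater of actual damages ($666,450) or statutory damages ($191,590): $666,450
Costs: 20% of $666,450 = $133,290
Award plus costs: $666,450 + $133,290 = $799,740
Cap at $1,228,350: $799,740 is within the cap, no reduction.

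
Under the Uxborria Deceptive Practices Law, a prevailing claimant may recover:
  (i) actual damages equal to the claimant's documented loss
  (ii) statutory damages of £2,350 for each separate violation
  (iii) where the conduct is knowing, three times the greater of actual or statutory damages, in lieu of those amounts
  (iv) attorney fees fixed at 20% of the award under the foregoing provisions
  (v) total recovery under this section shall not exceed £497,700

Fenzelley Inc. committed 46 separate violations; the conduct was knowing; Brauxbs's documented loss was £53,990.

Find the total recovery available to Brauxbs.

Statutory damages: 46 × £2,350 = £108,100
Greater of actual damages (£53,990) or statutory damages (£108,100): £108,100
Trebled: 3 × £108,100 = £324,300
Attorney fees: 20% of £324,300 = £64,860
Total before cap: £324,300 + £64,860 = £389,160
Cap at £497,700: £389,160 is within the cap, no reduction.

£389,160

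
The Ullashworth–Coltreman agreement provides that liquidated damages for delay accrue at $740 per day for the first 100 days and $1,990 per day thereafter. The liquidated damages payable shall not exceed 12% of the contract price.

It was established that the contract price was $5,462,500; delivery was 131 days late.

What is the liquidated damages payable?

First 100 days: 100 × $740 = $74,000
Remaining days: (131 − 100) × $1,990 = $61,690
Accrued per-day damages: $74,000 + $61,690 = $135,690
Cap: 12% of $5,462,500 = $655,500
Cap at $655,500: $135,690 is within the cap, no reduction.

$135,690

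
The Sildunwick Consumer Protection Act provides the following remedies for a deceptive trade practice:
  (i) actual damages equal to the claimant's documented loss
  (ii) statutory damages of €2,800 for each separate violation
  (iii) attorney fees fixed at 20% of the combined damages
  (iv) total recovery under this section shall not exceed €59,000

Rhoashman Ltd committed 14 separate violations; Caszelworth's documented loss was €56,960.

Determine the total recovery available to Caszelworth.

€59,000

Statutory damages: 14 × €2,800 = €39,200
Combined damages: €56,960 + €39,200 = €96,160
Attorney fees: 20% of €96,160 = €19,232
Total before cap: €96,160 + €19,232 = €115,392
Cap at €59,000: €115,392 exceeds the cap → €59,000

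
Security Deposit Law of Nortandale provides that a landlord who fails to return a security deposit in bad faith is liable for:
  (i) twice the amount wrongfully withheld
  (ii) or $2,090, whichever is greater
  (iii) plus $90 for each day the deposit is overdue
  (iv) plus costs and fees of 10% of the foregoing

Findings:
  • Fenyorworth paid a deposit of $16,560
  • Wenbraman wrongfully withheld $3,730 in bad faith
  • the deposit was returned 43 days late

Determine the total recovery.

Recovery: $12,463

Doubled: 2 × $3,730 = $7,460
Minimum $2,090: $7,460 meets the minimum, no increase.
Late-return penalty: 43 × $90 = $3,870
Damages plus late penalty: $7,460 + $3,870 = $11,330
Costs and fees: 10% of $11,330 = $1,133
Total recovery: $11,330 + $1,133 = $12,463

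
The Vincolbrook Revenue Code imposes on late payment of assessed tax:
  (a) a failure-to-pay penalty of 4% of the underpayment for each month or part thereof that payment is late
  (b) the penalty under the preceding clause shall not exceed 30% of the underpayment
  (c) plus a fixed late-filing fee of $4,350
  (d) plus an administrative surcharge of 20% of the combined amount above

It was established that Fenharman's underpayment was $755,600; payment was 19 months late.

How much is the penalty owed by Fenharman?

Accrued rate: 4% × 19 = 76%, capped at 30% → 30%
Failure-to-pay penalty: 30% of $755,600 = $226,680
Penalty before surcharge: $226,680 + $4,350 = $231,030
Administrative surcharge: 20% of $231,030 = $46,206
Total penalty: $231,030 + $46,206 = $277,236

$277,236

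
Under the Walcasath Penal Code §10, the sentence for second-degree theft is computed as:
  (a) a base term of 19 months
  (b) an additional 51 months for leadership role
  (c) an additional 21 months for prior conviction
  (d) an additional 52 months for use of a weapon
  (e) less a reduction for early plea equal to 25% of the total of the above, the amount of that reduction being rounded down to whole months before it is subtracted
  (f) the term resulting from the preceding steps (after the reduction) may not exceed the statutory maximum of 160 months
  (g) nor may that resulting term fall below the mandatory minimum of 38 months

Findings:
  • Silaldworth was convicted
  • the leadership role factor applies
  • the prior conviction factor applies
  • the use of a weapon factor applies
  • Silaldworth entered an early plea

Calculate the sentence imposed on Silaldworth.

108 months

Leadership role enhancement: +51 months
Prior conviction enhancement: +21 months
Use of a weapon enhancement: +52 months
Adjusted term: 19 months + 51 months + 21 months + 52 months = 143 months
Early plea reduction: 25% of 143 months = 35 months (rounded down)
After reduction: 143 − 35 = 108 months
Cap at 160 months: 108 months is within the cap, no reduction.
Minimum 38 months: 108 months meets the minimum, no increase.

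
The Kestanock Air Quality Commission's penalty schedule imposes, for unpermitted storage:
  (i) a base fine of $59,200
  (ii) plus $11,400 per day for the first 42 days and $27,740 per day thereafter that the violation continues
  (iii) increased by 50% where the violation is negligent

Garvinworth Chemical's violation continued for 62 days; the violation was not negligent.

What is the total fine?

$1,092,800

First 42 days: 42 × $11,400 = $478,800
Remaining days: (62 − 42) × $27,740 = $554,800
Per-day component: $478,800 + $554,800 = $1,033,600
Base plus per-day: $59,200 + $1,033,600 = $1,092,800
The violation was not negligent: no 50% increase.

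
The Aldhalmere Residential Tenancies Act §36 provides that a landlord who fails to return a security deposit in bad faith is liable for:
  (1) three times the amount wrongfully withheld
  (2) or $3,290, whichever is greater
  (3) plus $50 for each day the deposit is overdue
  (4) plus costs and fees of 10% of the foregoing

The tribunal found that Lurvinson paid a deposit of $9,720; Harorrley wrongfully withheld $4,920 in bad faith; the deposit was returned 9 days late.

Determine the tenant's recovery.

Trebled: 3 × $4,920 = $14,760
Minimum $3,290: $14,760 meets the minimum, no increase.
Late-return penalty: 9 × $50 = $450
Damages plus late penalty: $14,760 + $450 = $15,210
Costs and fees: 10% of $15,210 = $1,521
Total recovery: $15,210 + $1,521 = $16,731

$16,731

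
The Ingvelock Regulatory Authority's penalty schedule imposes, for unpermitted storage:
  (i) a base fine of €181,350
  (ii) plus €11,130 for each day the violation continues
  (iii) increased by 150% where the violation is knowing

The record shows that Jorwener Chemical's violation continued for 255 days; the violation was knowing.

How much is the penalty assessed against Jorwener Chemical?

€7,548,750

Per-day component: 255 × €11,130 = €2,838,150
Base plus per-day: €181,350 + €2,838,150 = €3,019,500
Enhancement: 150% of €3,019,500 = €4,529,250
Enhanced fine: €3,019,500 + €4,529,250 = €7,548,750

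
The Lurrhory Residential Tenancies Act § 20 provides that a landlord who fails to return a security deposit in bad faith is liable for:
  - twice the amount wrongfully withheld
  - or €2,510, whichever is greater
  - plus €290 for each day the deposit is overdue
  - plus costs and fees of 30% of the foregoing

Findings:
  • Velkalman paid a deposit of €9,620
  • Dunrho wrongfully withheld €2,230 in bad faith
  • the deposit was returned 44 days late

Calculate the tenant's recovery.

€22,386

Doubled: 2 × €2,230 = €4,460
Minimum €2,510: €4,460 meets the minimum, no increase.
Late-return penalty: 44 × €290 = €12,760
Damages plus late penalty: €4,460 + €12,760 = €17,220
Costs and fees: 30% of €17,220 = €5,166
Total recovery: €17,220 + €5,166 = €22,386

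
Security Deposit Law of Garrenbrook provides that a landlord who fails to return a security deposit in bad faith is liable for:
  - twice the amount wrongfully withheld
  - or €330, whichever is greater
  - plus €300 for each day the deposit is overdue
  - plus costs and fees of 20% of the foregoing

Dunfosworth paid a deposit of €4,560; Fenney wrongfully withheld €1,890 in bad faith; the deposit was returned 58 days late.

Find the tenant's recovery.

€25,416

Doubled: 2 × €1,890 = €3,780
Minimum €330: €3,780 meets the minimum, no increase.
Late-return penalty: 58 × €300 = €17,400
Damages plus late penalty: €3,780 + €17,400 = €21,180
Costs and fees: 20% of €21,180 = €4,236
Total recovery: €21,180 + €4,236 = €25,416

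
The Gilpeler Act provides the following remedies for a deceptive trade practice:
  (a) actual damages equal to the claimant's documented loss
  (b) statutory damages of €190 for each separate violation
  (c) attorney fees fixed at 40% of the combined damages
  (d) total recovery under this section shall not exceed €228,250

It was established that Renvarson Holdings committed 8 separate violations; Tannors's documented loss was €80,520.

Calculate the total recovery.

Statutory damages: 8 × €190 = €1,520
Combined damages: €80,520 + €1,520 = €82,040
Attorney fees: 40% of €82,040 = €32,816
Total before cap: €82,040 + €32,816 = €114,856
Cap at €228,250: €114,856 is within the cap, no reduction.

Total recovery: €114,856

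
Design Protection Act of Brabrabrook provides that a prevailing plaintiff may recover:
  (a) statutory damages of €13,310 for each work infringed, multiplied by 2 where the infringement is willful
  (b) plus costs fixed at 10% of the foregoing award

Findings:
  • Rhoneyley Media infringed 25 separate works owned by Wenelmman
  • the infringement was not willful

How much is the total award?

Statutory damages: 25 × €13,310 = €332,750
Infringement not willful: no ×2 enhancement.
Costs: 10% of €332,750 = €33,275
Award plus costs: €332,750 + €33,275 = €366,025

€366,025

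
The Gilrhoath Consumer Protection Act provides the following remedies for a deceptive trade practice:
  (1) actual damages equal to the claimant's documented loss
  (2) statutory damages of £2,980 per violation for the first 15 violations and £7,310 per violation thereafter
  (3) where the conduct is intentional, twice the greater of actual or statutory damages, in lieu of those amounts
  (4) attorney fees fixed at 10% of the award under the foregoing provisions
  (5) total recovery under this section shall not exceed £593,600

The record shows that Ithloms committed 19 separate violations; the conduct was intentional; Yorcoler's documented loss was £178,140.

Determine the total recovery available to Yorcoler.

£391,908

First 15 violations: 15 × £2,980 = £44,700
Remaining violations: (19 − 15) × £7,310 = £29,240
Statutory damages: £44,700 + £29,240 = £73,940
Greater of actual damages (£178,140) or statutory damages (£73,940): £178,140
Doubled: 2 × £178,140 = £356,280
Attorney fees: 10% of £356,280 = £35,628
Total before cap: £356,280 + £35,628 = £391,908
Cap at £593,600: £391,908 is within the cap, no reduction.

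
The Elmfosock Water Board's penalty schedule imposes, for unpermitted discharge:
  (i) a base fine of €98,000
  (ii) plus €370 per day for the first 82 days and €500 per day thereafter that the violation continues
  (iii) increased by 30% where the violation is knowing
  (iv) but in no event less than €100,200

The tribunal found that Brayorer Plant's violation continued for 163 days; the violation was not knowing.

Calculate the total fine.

First 82 days: 82 × €370 = €30,340
Remaining days: (163 − 82) × €500 = €40,500
Per-day component: €30,340 + €40,500 = €70,840
Base plus per-day: €98,000 + €70,840 = €168,840
The violation was not knowing: no 30% increase.
Minimum €100,200: €168,840 meets the minimum, no increase.

Civil penalty: €168,840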